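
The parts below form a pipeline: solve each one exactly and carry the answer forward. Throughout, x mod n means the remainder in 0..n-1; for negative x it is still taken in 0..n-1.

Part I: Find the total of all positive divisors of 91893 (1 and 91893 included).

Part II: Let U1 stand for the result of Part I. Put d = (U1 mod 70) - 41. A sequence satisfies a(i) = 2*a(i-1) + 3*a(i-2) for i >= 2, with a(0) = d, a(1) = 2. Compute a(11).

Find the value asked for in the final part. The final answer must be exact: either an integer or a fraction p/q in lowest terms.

Part I: 91893 = 3 * 30631; sigma = (1 + 3) * (1 + 30631) = 4 * 30632 = 122528; answer 122528
Part II: U1 = 122528; d = -13; a(2) = 2*(2) + 3*(-13) = -35; iterating: a(2)=-35, a(3)=-64, a(4)=-233, a(5)=-658, a(6)=-2015, a(7)=-6004, a(8)=-18053, a(9)=-54118, a(10)=-162395, a(11)=-487144; answer -487144

-487144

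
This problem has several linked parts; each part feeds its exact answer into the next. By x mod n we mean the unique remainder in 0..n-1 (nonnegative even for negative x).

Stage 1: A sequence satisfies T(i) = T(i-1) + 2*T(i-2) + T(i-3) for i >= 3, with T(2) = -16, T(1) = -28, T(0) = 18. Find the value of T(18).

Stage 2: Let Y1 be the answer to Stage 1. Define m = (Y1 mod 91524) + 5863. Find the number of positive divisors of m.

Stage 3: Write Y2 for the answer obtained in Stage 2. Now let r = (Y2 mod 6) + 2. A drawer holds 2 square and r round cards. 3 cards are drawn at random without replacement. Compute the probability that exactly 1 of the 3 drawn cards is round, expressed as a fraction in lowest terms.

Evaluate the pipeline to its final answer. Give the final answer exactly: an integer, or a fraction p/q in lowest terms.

1/2

Stage 1: T(3) = 1*(-16) + 2*(-28) + 1*(18) = -54; iterating: T(3)=-54, T(4)=-114, T(5)=-238, T(6)=-520, T(7)=-1110, T(8)=-2388, T(9)=-5128, T(10)=-11014, T(11)=-23658, T(12)=-50814, T(13)=-109144, T(14)=-234430, T(15)=-503532, T(16)=-1081536, T(17)=-2323030, T(18)=-4989634; answer -4989634
Stage 2: Y1 = -4989634; m = 50049; 50049 = 3^2 * 67 * 83; number of divisors = (2+1) * (1+1) * (1+1) = 12; answer 12
Stage 3: Y2 = 12; r = 2; total draws C(4,3) = 4; favorable C(2,1)*C(2,2) = 2; P = 1/2; answer 1/2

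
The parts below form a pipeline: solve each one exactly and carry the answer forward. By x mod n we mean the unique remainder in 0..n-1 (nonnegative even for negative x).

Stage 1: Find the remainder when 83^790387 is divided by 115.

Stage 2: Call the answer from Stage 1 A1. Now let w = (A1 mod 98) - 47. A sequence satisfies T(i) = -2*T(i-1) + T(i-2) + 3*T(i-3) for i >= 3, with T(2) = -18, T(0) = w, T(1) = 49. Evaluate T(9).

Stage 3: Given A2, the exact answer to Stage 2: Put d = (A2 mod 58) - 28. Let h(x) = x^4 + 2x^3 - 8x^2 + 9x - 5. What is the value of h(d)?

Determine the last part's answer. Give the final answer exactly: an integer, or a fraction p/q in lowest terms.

486949

Stage 1: squarings mod 115: 83^1=83, 83^2=104, 83^4=6, 83^8=36, 83^16=31, 83^32=41, 83^64=71, 83^128=96, 83^256=16, 83^512=26, 83^1024=101, 83^2048=81, 83^4096=6, 83^8192=36, 83^16384=31, 83^32768=41, 83^65536=71, 83^131072=96, 83^262144=16, 83^524288=26; 83^790387 = 83^1 * 83^2 * 83^16 * 83^32 * 83^64 * 83^256 * 83^512 * 83^1024 * 83^2048 * 83^262144 * 83^524288 = 17 (mod 115); answer 17
Stage 2: A1 = 17; w = -30; T(3) = -2*(-18) + 1*(49) + 3*(-30) = -5; iterating: T(3)=-5, T(4)=139, T(5)=-337, T(6)=798, T(7)=-1516, T(8)=2819, T(9)=-4760; answer -4760
Stage 3: A2 = -4760; d = 26; 1*(26)^4 + 2*(26)^3 - 8*(26)^2 + 9*(26)^1 - 5 = (456976) + (35152) + (-5408) + (234) + (-5) = 486949; answer 486949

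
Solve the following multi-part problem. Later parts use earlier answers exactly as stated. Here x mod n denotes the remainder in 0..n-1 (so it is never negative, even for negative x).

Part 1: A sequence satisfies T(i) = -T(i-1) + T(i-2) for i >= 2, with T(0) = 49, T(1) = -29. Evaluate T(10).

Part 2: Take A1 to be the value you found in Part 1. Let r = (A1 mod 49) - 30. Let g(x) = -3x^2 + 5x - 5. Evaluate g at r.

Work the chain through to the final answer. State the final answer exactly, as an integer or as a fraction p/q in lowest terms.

Part 1: T(2) = -1*(-29) + 1*(49) = 78; iterating: T(2)=78, T(3)=-107, T(4)=185, T(5)=-292, T(6)=477, T(7)=-769, T(8)=1246, T(9)=-2015, T(10)=3261; answer 3261
Part 2: A1 = 3261; r = -3; -3*(-3)^2 + 5*(-3)^1 - 5 = (-27) + (-15) + (-5) = -47; answer -47

-47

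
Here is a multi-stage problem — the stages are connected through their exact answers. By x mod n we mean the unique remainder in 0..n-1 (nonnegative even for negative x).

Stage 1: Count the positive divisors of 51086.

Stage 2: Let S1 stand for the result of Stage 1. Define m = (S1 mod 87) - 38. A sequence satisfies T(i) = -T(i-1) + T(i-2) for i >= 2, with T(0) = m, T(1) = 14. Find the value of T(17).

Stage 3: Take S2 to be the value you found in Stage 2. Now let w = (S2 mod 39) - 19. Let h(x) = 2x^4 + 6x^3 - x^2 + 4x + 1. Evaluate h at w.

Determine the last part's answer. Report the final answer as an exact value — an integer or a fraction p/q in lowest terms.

Stage 1: 51086 = 2 * 7 * 41 * 89; number of divisors = (1+1) * (1+1) * (1+1) * (1+1) = 16; answer 16
Stage 2: S1 = 16; m = -22; T(2) = -1*(14) + 1*(-22) = -36; iterating: T(2)=-36, T(3)=50, T(4)=-86, T(5)=136, T(6)=-222, T(7)=358, T(8)=-580, T(9)=938, T(10)=-1518, T(11)=2456, T(12)=-3974, T(13)=6430, T(14)=-10404, T(15)=16834, T(16)=-27238, T(17)=44072; answer 44072
Stage 3: S2 = 44072; w = -17; 2*(-17)^4 + 6*(-17)^3 - 1*(-17)^2 + 4*(-17)^1 + 1 = (167042) + (-29478) + (-289) + (-68) + (1) = 137208; answer 137208

137208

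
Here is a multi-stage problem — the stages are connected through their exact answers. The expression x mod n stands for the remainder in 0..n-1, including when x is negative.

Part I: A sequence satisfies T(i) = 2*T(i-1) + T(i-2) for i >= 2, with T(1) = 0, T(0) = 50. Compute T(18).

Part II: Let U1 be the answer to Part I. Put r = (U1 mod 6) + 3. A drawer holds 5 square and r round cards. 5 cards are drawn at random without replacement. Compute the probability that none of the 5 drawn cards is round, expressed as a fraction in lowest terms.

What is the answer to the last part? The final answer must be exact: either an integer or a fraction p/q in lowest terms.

1/252

Part I: T(2) = 2*(0) + 1*(50) = 50; iterating: T(2)=50, T(3)=100, T(4)=250, T(5)=600, T(6)=1450, T(7)=3500, T(8)=8450, T(9)=20400, T(10)=49250, T(11)=118900, T(12)=287050, T(13)=693000, T(14)=1673050, T(15)=4039100, T(16)=9751250, T(17)=23541600, T(18)=56834450; answer 56834450
Part II: U1 = 56834450; r = 5; total draws C(10,5) = 252; favorable C(5,5) = 1; P = 1/252; answer 1/252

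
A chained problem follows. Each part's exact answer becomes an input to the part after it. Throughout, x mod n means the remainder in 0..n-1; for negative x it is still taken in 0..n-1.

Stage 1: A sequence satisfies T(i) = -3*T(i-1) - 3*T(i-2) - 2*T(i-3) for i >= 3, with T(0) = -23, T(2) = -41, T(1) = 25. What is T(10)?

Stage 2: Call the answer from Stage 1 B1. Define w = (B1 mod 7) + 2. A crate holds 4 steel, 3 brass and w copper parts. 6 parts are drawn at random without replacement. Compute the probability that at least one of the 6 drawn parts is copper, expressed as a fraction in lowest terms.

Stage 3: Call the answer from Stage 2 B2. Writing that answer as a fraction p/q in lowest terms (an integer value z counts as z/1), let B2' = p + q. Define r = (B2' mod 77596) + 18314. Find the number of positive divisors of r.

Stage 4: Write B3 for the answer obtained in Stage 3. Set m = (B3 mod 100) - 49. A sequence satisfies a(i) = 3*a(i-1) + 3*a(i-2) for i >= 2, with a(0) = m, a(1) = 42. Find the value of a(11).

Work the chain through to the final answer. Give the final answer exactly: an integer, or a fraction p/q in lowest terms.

3244779

Stage 1: T(3) = -3*(-41) - 3*(25) - 2*(-23) = 94; iterating: T(3)=94, T(4)=-209, T(5)=427, T(6)=-842, T(7)=1663, T(8)=-3317, T(9)=6646, T(10)=-13313; answer -13313
Stage 2: B1 = -13313; w = 3; total draws C(10,6) = 210; complement C(7,6) = 7; favorable 210 - 7 = 203; P = 29/30; answer 29/30
Stage 3: B2 = 29/30; threaded value p + q = 59; r = 18373; 18373 = 19 * 967; number of divisors = (1+1) * (1+1) = 4; answer 4
Stage 4: B3 = 4; m = -45; a(2) = 3*(42) + 3*(-45) = -9; iterating: a(2)=-9, a(3)=99, a(4)=270, a(5)=1107, a(6)=4131, a(7)=15714, a(8)=59535, a(9)=225747, a(10)=855846, a(11)=3244779; answer 3244779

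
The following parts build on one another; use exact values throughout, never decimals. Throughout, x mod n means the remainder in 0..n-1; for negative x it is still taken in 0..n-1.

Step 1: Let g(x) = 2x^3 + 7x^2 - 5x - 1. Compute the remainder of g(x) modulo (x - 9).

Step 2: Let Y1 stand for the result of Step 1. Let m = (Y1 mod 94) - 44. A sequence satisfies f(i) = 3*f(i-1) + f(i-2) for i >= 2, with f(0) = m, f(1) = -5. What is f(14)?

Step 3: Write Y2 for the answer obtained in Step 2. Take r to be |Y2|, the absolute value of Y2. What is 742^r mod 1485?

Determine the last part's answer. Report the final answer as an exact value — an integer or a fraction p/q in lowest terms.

Step 1: remainder = value at the root: 2*(9)^3 + 7*(9)^2 - 5*(9)^1 - 1 = (1458) + (567) + (-45) + (-1) = 1979; answer 1979
Step 2: Y1 = 1979; m = -39; f(2) = 3*(-5) + 1*(-39) = -54; iterating: f(2)=-54, f(3)=-167, f(4)=-555, f(5)=-1832, f(6)=-6051, f(7)=-19985, f(8)=-66006, f(9)=-218003, f(10)=-720015, f(11)=-2378048, f(12)=-7854159, f(13)=-25940525, f(14)=-85675734; answer -85675734
Step 3: Y2 = -85675734; r = 85675734; squarings mod 1485: 742^1=742, 742^2=1114, 742^4=1021, 742^8=1456, 742^16=841, 742^32=421, 742^64=526, 742^128=466, 742^256=346, 742^512=916, 742^1024=31, 742^2048=961, 742^4096=1336, 742^8192=1411, 742^16384=1021, 742^32768=1456, 742^65536=841, 742^131072=421, 742^262144=526, 742^524288=466, 742^1048576=346, 742^2097152=916, 742^4194304=31, 742^8388608=961, 742^16777216=1336, 742^33554432=1411, 742^67108864=1021; 742^85675734 = 742^2 * 742^4 * 742^16 * 742^64 * 742^128 * 742^512 * 742^1024 * 742^2048 * 742^16384 * 742^65536 * 742^131072 * 742^524288 * 742^1048576 * 742^16777216 * 742^67108864 = 1054 (mod 1485); answer 1054

1054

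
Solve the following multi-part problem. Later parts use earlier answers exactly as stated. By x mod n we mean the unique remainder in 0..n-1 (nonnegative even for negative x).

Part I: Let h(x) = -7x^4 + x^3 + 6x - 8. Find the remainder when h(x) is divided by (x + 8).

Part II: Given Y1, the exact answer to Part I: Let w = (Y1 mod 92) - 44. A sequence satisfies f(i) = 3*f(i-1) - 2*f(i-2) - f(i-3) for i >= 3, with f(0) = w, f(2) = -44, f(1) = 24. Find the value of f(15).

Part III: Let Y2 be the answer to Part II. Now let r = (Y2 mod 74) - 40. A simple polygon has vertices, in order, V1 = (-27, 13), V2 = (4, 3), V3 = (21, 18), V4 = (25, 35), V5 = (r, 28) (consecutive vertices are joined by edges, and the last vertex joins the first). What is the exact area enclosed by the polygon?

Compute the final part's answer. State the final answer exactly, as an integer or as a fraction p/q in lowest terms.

2233/2

Part I: remainder = value at the root: -7*(-8)^4 + 1*(-8)^3 + 6*(-8)^1 - 8 = (-28672) + (-512) + (-48) + (-8) = -29240; answer -29240
Part II: Y1 = -29240; w = -28; f(3) = 3*(-44) - 2*(24) - 1*(-28) = -152; iterating: f(3)=-152, f(4)=-392, f(5)=-828, f(6)=-1548, f(7)=-2596, f(8)=-3864, f(9)=-4852, f(10)=-4232, f(11)=872, f(12)=15932, f(13)=50284, f(14)=118116, f(15)=237848; answer 237848
Part III: Y2 = 237848; r = -28; cross terms: (-27*3 - 4*13)=-133, (4*18 - 21*3)=9, (21*35 - 25*18)=285, (25*28 - -28*35)=1680, (-28*13 - -27*28)=392; twice the area = |2233| = 2233; area = 2233/2; answer 2233/2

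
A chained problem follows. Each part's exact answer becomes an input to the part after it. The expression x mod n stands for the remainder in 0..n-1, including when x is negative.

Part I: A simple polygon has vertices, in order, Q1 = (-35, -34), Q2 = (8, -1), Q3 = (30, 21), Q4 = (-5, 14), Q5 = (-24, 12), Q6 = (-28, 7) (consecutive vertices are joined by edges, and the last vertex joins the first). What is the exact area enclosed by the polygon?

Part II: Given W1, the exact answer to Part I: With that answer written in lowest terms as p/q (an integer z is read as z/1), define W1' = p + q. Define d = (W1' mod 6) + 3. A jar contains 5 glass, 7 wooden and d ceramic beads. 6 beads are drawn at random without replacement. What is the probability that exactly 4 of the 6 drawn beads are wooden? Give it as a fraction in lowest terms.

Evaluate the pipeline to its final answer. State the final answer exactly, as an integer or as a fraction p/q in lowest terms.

Part I: cross terms: (-35*-1 - 8*-34)=307, (8*21 - 30*-1)=198, (30*14 - -5*21)=525, (-5*12 - -24*14)=276, (-24*7 - -28*12)=168, (-28*-34 - -35*7)=1197; twice the area = |2671| = 2671; area = 2671/2; answer 2671/2
Part II: W1 = 2671/2; threaded value p + q = 2673; d = 6; total draws C(18,6) = 18564; favorable C(7,4)*C(11,2) = 1925; P = 275/2652; answer 275/2652

275/2652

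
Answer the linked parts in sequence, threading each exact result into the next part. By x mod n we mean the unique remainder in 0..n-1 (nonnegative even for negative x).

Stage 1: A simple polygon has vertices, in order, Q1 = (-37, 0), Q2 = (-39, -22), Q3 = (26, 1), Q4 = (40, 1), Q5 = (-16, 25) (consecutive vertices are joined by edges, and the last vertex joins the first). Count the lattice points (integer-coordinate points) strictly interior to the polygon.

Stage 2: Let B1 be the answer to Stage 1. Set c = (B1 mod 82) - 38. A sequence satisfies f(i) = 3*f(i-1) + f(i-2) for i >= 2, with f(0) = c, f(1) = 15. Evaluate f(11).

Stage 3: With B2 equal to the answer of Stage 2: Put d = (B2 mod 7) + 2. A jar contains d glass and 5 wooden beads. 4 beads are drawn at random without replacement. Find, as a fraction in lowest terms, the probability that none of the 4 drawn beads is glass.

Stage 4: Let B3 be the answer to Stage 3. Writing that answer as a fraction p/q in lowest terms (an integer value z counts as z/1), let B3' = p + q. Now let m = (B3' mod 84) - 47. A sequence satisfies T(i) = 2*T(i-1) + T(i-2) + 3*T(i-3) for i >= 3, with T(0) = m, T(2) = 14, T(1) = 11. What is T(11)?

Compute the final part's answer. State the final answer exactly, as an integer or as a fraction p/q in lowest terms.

-81087

Stage 1: cross terms: (-37*-22 - -39*0)=814, (-39*1 - 26*-22)=533, (26*1 - 40*1)=-14, (40*25 - -16*1)=1016, (-16*0 - -37*25)=925; twice the area = |3274| = 3274; area = 1637; boundary points = 2 + 1 + 14 + 8 + 1 = 26; strictly interior points = area - boundary/2 + 1 = 1625; answer 1625
Stage 2: B1 = 1625; c = 29; f(2) = 3*(15) + 1*(29) = 74; iterating: f(2)=74, f(3)=237, f(4)=785, f(5)=2592, f(6)=8561, f(7)=28275, f(8)=93386, f(9)=308433, f(10)=1018685, f(11)=3364488; answer 3364488
Stage 3: B2 = 3364488; d = 3; total draws C(8,4) = 70; favorable C(5,4) = 5; P = 1/14; answer 1/14
Stage 4: B3 = 1/14; threaded value p + q = 15; m = -32; T(3) = 2*(14) + 1*(11) + 3*(-32) = -57; iterating: T(3)=-57, T(4)=-67, T(5)=-149, T(6)=-536, T(7)=-1422, T(8)=-3827, T(9)=-10684, T(10)=-29461, T(11)=-81087; answer -81087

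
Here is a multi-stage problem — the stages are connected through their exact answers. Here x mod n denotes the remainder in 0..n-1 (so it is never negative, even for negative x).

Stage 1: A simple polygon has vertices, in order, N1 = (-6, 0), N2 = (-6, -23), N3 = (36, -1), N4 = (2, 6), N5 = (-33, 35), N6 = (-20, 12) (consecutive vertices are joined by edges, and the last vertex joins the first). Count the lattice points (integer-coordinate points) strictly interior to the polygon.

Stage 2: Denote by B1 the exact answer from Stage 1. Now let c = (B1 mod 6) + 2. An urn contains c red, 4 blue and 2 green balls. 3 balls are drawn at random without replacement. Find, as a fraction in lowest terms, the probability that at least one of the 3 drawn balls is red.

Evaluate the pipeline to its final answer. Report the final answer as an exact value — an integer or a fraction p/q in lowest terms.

29/33

Stage 1: cross terms: (-6*-23 - -6*0)=138, (-6*-1 - 36*-23)=834, (36*6 - 2*-1)=218, (2*35 - -33*6)=268, (-33*12 - -20*35)=304, (-20*0 - -6*12)=72; twice the area = |1834| = 1834; area = 917; boundary points = 23 + 2 + 1 + 1 + 1 + 2 = 30; strictly interior points = area - boundary/2 + 1 = 903; answer 903
Stage 2: B1 = 903; c = 5; total draws C(11,3) = 165; complement C(6,3) = 20; favorable 165 - 20 = 145; P = 29/33; answer 29/33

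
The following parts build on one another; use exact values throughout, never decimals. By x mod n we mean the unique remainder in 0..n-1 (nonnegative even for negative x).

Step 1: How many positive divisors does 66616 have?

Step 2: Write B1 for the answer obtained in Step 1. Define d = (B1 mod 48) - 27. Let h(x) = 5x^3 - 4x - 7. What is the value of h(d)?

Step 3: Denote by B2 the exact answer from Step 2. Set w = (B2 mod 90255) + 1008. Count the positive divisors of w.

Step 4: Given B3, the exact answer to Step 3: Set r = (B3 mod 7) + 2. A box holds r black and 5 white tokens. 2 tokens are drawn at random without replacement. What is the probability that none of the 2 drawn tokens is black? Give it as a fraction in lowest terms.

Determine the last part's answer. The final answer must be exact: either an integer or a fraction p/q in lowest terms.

Step 1: 66616 = 2^3 * 11 * 757; number of divisors = (3+1) * (1+1) * (1+1) = 16; answer 16
Step 2: B1 = 16; d = -11; 5*(-11)^3 - 4*(-11)^1 - 7 = (-6655) + (44) + (-7) = -6618; answer -6618
Step 3: B2 = -6618; w = 84645; 84645 = 3^4 * 5 * 11 * 19; number of divisors = (4+1) * (1+1) * (1+1) * (1+1) = 40; answer 40
Step 4: B3 = 40; r = 7; total draws C(12,2) = 66; favorable C(5,2) = 10; P = 5/33; answer 5/33

5/33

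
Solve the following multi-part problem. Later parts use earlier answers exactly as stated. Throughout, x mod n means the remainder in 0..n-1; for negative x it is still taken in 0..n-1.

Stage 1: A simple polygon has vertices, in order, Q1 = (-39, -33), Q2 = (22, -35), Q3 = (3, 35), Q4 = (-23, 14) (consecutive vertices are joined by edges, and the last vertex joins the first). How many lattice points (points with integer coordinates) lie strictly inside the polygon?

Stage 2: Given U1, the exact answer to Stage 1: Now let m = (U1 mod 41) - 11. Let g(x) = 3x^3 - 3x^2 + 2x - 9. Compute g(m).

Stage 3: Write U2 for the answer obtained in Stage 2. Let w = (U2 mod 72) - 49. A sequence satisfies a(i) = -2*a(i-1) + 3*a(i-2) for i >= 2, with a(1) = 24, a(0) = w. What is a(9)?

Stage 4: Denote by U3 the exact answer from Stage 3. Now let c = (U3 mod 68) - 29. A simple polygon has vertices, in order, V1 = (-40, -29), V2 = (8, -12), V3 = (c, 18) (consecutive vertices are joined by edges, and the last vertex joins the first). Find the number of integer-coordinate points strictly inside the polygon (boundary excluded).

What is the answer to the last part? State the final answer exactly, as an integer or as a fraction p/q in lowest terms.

705

Stage 1: cross terms: (-39*-35 - 22*-33)=2091, (22*35 - 3*-35)=875, (3*14 - -23*35)=847, (-23*-33 - -39*14)=1305; twice the area = |5118| = 5118; area = 2559; boundary points = 1 + 1 + 1 + 1 = 4; strictly interior points = area - boundary/2 + 1 = 2558; answer 2558
Stage 2: U1 = 2558; m = 5; 3*(5)^3 - 3*(5)^2 + 2*(5)^1 - 9 = (375) + (-75) + (10) + (-9) = 301; answer 301
Stage 3: U2 = 301; w = -36; a(2) = -2*(24) + 3*(-36) = -156; iterating: a(2)=-156, a(3)=384, a(4)=-1236, a(5)=3624, a(6)=-10956, a(7)=32784, a(8)=-98436, a(9)=295224; answer 295224
Stage 4: U3 = 295224; c = 7; cross terms: (-40*-12 - 8*-29)=712, (8*18 - 7*-12)=228, (7*-29 - -40*18)=517; twice the area = |1457| = 1457; area = 1457/2; boundary points = 1 + 1 + 47 = 49; strictly interior points = area - boundary/2 + 1 = 705; answer 705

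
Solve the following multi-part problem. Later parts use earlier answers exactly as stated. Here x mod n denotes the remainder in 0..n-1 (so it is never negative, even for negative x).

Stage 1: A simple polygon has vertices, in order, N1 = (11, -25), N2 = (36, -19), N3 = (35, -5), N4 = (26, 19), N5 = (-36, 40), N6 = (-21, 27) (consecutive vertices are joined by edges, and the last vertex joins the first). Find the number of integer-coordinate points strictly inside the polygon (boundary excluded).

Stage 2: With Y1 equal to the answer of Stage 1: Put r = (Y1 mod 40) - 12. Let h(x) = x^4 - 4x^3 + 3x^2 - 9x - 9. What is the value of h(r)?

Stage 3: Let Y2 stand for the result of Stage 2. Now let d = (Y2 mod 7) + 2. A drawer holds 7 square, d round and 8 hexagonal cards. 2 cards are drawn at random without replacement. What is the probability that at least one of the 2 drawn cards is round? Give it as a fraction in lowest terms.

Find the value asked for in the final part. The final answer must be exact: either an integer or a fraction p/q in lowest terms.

16/51

Stage 1: cross terms: (11*-19 - 36*-25)=691, (36*-5 - 35*-19)=485, (35*19 - 26*-5)=795, (26*40 - -36*19)=1724, (-36*27 - -21*40)=-132, (-21*-25 - 11*27)=228; twice the area = |3791| = 3791; area = 3791/2; boundary points = 1 + 1 + 3 + 1 + 1 + 4 = 11; strictly interior points = area - boundary/2 + 1 = 1891; answer 1891
Stage 2: Y1 = 1891; r = -1; 1*(-1)^4 - 4*(-1)^3 + 3*(-1)^2 - 9*(-1)^1 - 9 = (1) + (4) + (3) + (9) + (-9) = 8; answer 8
Stage 3: Y2 = 8; d = 3; total draws C(18,2) = 153; complement C(15,2) = 105; favorable 153 - 105 = 48; P = 16/51; answer 16/51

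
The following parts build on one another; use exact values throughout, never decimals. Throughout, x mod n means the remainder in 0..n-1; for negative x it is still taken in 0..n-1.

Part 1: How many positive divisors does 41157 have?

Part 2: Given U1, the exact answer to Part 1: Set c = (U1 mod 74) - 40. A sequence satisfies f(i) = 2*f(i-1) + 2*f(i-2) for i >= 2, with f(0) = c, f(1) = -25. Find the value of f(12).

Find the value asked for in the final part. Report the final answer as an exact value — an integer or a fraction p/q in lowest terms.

Part 1: 41157 = 3^2 * 17 * 269; number of divisors = (2+1) * (1+1) * (1+1) = 12; answer 12
Part 2: U1 = 12; c = -28; f(2) = 2*(-25) + 2*(-28) = -106; iterating: f(2)=-106, f(3)=-262, f(4)=-736, f(5)=-1996, f(6)=-5464, f(7)=-14920, f(8)=-40768, f(9)=-111376, f(10)=-304288, f(11)=-831328, f(12)=-2271232; answer -2271232

-2271232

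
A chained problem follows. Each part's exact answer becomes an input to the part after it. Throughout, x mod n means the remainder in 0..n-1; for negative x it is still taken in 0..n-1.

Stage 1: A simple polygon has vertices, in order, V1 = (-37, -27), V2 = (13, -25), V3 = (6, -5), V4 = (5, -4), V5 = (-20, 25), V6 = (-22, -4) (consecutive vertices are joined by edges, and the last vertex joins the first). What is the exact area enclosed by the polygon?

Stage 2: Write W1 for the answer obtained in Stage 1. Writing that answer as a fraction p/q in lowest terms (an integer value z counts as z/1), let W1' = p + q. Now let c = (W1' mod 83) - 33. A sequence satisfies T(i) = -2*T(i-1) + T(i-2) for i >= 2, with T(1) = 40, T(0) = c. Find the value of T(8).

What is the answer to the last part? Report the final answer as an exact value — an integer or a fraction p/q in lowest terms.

-8715

Stage 1: cross terms: (-37*-25 - 13*-27)=1276, (13*-5 - 6*-25)=85, (6*-4 - 5*-5)=1, (5*25 - -20*-4)=45, (-20*-4 - -22*25)=630, (-22*-27 - -37*-4)=446; twice the area = |2483| = 2483; area = 2483/2; answer 2483/2
Stage 2: W1 = 2483/2; threaded value p + q = 2485; c = 45; T(2) = -2*(40) + 1*(45) = -35; iterating: T(2)=-35, T(3)=110, T(4)=-255, T(5)=620, T(6)=-1495, T(7)=3610, T(8)=-8715; answer -8715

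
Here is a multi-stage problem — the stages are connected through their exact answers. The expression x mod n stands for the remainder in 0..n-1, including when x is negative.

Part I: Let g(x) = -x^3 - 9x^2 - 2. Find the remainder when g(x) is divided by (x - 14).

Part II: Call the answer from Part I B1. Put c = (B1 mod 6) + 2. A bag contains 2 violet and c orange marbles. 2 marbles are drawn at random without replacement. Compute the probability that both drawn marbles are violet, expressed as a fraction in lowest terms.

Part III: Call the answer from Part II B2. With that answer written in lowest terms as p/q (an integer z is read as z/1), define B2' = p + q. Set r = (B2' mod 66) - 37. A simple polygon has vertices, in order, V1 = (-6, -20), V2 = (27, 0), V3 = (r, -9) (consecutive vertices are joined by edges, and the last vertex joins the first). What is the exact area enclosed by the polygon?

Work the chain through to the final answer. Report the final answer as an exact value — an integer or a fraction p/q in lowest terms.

663/2

Part I: remainder = value at the root: -1*(14)^3 - 9*(14)^2 - 2 = (-2744) + (-1764) + (-2) = -4510; answer -4510
Part II: B1 = -4510; c = 4; total draws C(6,2) = 15; favorable C(2,2) = 1; P = 1/15; answer 1/15
Part III: B2 = 1/15; threaded value p + q = 16; r = -21; cross terms: (-6*0 - 27*-20)=540, (27*-9 - -21*0)=-243, (-21*-20 - -6*-9)=366; twice the area = |663| = 663; area = 663/2; answer 663/2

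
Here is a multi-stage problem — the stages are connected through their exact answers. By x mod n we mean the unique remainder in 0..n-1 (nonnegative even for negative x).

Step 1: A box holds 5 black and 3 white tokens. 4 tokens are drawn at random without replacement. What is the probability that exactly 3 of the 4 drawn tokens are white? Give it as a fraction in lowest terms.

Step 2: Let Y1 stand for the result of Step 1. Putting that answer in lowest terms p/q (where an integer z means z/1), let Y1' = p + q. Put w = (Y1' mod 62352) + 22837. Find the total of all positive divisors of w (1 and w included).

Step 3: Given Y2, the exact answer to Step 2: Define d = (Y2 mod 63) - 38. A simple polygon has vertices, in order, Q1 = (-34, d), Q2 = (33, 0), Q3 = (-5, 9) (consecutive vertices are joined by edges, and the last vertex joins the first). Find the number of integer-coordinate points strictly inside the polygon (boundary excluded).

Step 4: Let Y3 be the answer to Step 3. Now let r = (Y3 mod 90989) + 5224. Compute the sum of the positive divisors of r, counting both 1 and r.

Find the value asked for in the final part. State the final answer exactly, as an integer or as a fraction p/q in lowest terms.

Step 1: total draws C(8,4) = 70; favorable C(3,3)*C(5,1) = 5; P = 1/14; answer 1/14
Step 2: Y1 = 1/14; threaded value p + q = 15; w = 22852; 22852 = 2^2 * 29 * 197; sigma = (1 + 2 + 4) * (1 + 29) * (1 + 197) = 7 * 30 * 198 = 41580; answer 41580
Step 3: Y2 = 41580; d = -38; cross terms: (-34*0 - 33*-38)=1254, (33*9 - -5*0)=297, (-5*-38 - -34*9)=496; twice the area = |2047| = 2047; area = 2047/2; boundary points = 1 + 1 + 1 = 3; strictly interior points = area - boundary/2 + 1 = 1023; answer 1023
Step 4: Y3 = 1023; r = 6247; 6247 is prime, so its only divisors are 1 and 6247; sigma = 1 + 6247 = 6248; answer 6248

6248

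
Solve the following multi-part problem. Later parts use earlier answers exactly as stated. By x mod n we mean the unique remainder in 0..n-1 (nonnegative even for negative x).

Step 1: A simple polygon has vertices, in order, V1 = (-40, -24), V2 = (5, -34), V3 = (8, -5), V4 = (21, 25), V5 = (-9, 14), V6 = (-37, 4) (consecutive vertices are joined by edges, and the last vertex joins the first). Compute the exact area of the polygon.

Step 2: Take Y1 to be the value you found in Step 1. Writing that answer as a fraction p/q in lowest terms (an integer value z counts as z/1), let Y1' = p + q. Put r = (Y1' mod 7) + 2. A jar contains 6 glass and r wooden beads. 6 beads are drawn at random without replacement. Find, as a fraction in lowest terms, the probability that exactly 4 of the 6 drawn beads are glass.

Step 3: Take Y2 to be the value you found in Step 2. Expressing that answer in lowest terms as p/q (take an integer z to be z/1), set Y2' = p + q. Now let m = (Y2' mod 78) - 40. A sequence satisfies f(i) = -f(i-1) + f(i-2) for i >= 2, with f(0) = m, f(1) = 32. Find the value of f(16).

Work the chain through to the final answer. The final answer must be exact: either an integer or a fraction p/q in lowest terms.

Step 1: cross terms: (-40*-34 - 5*-24)=1480, (5*-5 - 8*-34)=247, (8*25 - 21*-5)=305, (21*14 - -9*25)=519, (-9*4 - -37*14)=482, (-37*-24 - -40*4)=1048; twice the area = |4081| = 4081; area = 4081/2; answer 4081/2
Step 2: Y1 = 4081/2; threaded value p + q = 4083; r = 4; total draws C(10,6) = 210; favorable C(6,4)*C(4,2) = 90; P = 3/7; answer 3/7
Step 3: Y2 = 3/7; threaded value p + q = 10; m = -30; f(2) = -1*(32) + 1*(-30) = -62; iterating: f(2)=-62, f(3)=94, f(4)=-156, f(5)=250, f(6)=-406, f(7)=656, f(8)=-1062, f(9)=1718, f(10)=-2780, f(11)=4498, f(12)=-7278, f(13)=11776, f(14)=-19054, f(15)=30830, f(16)=-49884; answer -49884

-49884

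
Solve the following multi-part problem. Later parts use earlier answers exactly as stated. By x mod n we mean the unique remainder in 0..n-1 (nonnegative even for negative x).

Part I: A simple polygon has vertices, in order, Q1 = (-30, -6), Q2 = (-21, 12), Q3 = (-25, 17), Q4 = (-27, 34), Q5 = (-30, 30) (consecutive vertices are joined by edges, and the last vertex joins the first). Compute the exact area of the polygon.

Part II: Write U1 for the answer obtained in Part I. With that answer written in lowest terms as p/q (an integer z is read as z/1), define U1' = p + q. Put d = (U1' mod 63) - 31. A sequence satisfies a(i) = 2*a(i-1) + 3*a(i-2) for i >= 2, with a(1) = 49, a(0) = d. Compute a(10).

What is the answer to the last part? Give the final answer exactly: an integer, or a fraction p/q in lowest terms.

1048124

Part I: cross terms: (-30*12 - -21*-6)=-486, (-21*17 - -25*12)=-57, (-25*34 - -27*17)=-391, (-27*30 - -30*34)=210, (-30*-6 - -30*30)=1080; twice the area = |356| = 356; area = 178; answer 178
Part II: U1 = 178; threaded value p + q = 179; d = 22; a(2) = 2*(49) + 3*(22) = 164; iterating: a(2)=164, a(3)=475, a(4)=1442, a(5)=4309, a(6)=12944, a(7)=38815, a(8)=116462, a(9)=349369, a(10)=1048124; answer 1048124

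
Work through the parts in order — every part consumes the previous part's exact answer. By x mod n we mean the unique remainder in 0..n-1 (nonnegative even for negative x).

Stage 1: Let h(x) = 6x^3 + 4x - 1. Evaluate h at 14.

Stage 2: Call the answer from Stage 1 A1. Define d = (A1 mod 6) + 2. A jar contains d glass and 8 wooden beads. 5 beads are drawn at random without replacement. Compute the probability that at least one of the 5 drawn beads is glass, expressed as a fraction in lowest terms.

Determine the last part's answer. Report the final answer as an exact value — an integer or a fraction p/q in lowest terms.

29/33

Stage 1: 6*(14)^3 + 4*(14)^1 - 1 = (16464) + (56) + (-1) = 16519; answer 16519
Stage 2: A1 = 16519; d = 3; total draws C(11,5) = 462; complement C(8,5) = 56; favorable 462 - 56 = 406; P = 29/33; answer 29/33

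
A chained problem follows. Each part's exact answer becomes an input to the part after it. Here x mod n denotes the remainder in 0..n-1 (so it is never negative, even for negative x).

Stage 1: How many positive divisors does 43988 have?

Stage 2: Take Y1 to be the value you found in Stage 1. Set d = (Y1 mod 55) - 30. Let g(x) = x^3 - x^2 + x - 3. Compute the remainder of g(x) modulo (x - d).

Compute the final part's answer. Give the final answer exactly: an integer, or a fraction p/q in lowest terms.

-6177

Stage 1: 43988 = 2^2 * 7 * 1571; number of divisors = (2+1) * (1+1) * (1+1) = 12; answer 12
Stage 2: Y1 = 12; d = -18; remainder = value at the root: 1*(-18)^3 - 1*(-18)^2 + 1*(-18)^1 - 3 = (-5832) + (-324) + (-18) + (-3) = -6177; answer -6177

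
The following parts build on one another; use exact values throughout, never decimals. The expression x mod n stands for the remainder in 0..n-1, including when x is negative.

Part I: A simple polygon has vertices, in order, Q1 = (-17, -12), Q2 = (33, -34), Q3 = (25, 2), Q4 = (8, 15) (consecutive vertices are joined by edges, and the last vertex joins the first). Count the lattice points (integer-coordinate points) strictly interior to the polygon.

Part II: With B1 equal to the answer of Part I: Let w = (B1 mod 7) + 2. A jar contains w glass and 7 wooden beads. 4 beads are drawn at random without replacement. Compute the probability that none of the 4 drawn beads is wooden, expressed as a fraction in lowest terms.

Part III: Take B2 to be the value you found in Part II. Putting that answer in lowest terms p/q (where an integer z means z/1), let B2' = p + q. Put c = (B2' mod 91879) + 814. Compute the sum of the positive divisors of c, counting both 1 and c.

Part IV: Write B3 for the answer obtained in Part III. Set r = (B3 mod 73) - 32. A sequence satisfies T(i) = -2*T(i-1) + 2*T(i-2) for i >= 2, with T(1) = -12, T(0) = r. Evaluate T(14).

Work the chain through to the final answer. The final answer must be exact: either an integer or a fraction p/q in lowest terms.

10744960

Part I: cross terms: (-17*-34 - 33*-12)=974, (33*2 - 25*-34)=916, (25*15 - 8*2)=359, (8*-12 - -17*15)=159; twice the area = |2408| = 2408; area = 1204; boundary points = 2 + 4 + 1 + 1 = 8; strictly interior points = area - boundary/2 + 1 = 1201; answer 1201
Part II: B1 = 1201; w = 6; total draws C(13,4) = 715; favorable C(6,4) = 15; P = 3/143; answer 3/143
Part III: B2 = 3/143; threaded value p + q = 146; c = 960; 960 = 2^6 * 3 * 5; sigma = (1 + 2 + 4 + 8 + 16 + 32 + 64) * (1 + 3) * (1 + 5) = 127 * 4 * 6 = 3048; answer 3048
Part IV: B3 = 3048; r = 23; T(2) = -2*(-12) + 2*(23) = 70; iterating: T(2)=70, T(3)=-164, T(4)=468, T(5)=-1264, T(6)=3464, T(7)=-9456, T(8)=25840, T(9)=-70592, T(10)=192864, T(11)=-526912, T(12)=1439552, T(13)=-3932928, T(14)=10744960; answer 10744960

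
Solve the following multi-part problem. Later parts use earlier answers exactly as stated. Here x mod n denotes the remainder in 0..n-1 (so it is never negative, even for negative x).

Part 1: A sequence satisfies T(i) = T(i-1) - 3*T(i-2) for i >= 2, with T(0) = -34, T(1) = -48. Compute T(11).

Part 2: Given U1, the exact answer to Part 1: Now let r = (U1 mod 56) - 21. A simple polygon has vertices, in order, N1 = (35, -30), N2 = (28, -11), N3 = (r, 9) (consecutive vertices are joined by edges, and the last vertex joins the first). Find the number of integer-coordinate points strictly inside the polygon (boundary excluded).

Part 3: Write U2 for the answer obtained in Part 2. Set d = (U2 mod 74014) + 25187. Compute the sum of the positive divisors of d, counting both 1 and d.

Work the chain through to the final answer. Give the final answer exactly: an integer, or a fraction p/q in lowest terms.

Part 1: T(2) = 1*(-48) - 3*(-34) = 54; iterating: T(2)=54, T(3)=198, T(4)=36, T(5)=-558, T(6)=-666, T(7)=1008, T(8)=3006, T(9)=-18, T(10)=-9036, T(11)=-8982; answer -8982
Part 2: U1 = -8982; r = 13; cross terms: (35*-11 - 28*-30)=455, (28*9 - 13*-11)=395, (13*-30 - 35*9)=-705; twice the area = |145| = 145; area = 145/2; boundary points = 1 + 5 + 1 = 7; strictly interior points = area - boundary/2 + 1 = 70; answer 70
Part 3: U2 = 70; d = 25257; 25257 = 3 * 8419; sigma = (1 + 3) * (1 + 8419) = 4 * 8420 = 33680; answer 33680

33680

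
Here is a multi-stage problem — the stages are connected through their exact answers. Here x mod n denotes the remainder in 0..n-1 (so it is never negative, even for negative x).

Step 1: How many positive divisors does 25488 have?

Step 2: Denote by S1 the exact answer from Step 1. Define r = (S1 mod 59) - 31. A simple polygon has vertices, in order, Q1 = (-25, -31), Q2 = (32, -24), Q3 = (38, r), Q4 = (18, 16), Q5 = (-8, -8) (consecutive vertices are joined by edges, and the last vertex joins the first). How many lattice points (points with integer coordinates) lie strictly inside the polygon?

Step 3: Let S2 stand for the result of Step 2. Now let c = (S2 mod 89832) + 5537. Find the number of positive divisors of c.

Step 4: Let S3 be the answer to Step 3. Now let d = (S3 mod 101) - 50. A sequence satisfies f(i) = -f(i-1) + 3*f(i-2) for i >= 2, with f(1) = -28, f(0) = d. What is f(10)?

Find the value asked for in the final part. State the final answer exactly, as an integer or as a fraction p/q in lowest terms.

Step 1: 25488 = 2^4 * 3^3 * 59; number of divisors = (4+1) * (3+1) * (1+1) = 40; answer 40
Step 2: S1 = 40; r = 9; cross terms: (-25*-24 - 32*-31)=1592, (32*9 - 38*-24)=1200, (38*16 - 18*9)=446, (18*-8 - -8*16)=-16, (-8*-31 - -25*-8)=48; twice the area = |3270| = 3270; area = 1635; boundary points = 1 + 3 + 1 + 2 + 1 = 8; strictly interior points = area - boundary/2 + 1 = 1632; answer 1632
Step 3: S2 = 1632; c = 7169; 7169 = 67 * 107; number of divisors = (1+1) * (1+1) = 4; answer 4
Step 4: S3 = 4; d = -46; f(2) = -1*(-28) + 3*(-46) = -110; iterating: f(2)=-110, f(3)=26, f(4)=-356, f(5)=434, f(6)=-1502, f(7)=2804, f(8)=-7310, f(9)=15722, f(10)=-37652; answer -37652

-37652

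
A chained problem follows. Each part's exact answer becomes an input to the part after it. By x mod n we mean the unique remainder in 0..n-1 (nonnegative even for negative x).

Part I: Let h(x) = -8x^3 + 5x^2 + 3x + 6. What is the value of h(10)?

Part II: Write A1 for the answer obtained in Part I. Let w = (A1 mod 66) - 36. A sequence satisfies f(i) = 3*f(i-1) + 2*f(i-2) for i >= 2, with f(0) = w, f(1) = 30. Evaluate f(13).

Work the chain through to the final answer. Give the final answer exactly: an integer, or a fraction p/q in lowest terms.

156440730

Part I: -8*(10)^3 + 5*(10)^2 + 3*(10)^1 + 6 = (-8000) + (500) + (30) + (6) = -7464; answer -7464
Part II: A1 = -7464; w = 24; f(2) = 3*(30) + 2*(24) = 138; iterating: f(2)=138, f(3)=474, f(4)=1698, f(5)=6042, f(6)=21522, f(7)=76650, f(8)=272994, f(9)=972282, f(10)=3462834, f(11)=12333066, f(12)=43924866, f(13)=156440730; answer 156440730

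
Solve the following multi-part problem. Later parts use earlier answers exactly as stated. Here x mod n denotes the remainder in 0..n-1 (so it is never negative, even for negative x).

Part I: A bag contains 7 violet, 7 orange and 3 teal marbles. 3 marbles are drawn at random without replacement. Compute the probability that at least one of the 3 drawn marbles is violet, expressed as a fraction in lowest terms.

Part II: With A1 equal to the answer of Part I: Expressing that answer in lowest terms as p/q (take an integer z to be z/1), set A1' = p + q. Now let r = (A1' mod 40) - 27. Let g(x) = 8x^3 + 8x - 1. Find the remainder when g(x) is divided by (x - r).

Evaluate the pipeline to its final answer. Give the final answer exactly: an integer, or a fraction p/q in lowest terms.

543

Part I: total draws C(17,3) = 680; complement C(10,3) = 120; favorable 680 - 120 = 560; P = 14/17; answer 14/17
Part II: A1 = 14/17; threaded value p + q = 31; r = 4; remainder = value at the root: 8*(4)^3 + 8*(4)^1 - 1 = (512) + (32) + (-1) = 543; answer 543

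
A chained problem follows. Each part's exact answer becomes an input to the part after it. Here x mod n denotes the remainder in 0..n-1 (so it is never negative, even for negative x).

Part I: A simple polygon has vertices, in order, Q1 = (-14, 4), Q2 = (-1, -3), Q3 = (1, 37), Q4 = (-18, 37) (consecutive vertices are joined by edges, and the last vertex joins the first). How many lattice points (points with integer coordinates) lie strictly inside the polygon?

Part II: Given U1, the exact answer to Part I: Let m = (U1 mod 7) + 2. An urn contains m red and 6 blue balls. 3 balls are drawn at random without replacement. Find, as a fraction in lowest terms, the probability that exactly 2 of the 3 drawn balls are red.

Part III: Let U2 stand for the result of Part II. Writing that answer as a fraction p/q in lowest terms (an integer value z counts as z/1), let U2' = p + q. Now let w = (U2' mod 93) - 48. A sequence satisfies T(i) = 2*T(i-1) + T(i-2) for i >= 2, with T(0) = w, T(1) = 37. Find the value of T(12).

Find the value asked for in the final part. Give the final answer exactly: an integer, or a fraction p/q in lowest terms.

Part I: cross terms: (-14*-3 - -1*4)=46, (-1*37 - 1*-3)=-34, (1*37 - -18*37)=703, (-18*4 - -14*37)=446; twice the area = |1161| = 1161; area = 1161/2; boundary points = 1 + 2 + 19 + 1 = 23; strictly interior points = area - boundary/2 + 1 = 570; answer 570
Part II: U1 = 570; m = 5; total draws C(11,3) = 165; favorable C(5,2)*C(6,1) = 60; P = 4/11; answer 4/11
Part III: U2 = 4/11; threaded value p + q = 15; w = -33; T(2) = 2*(37) + 1*(-33) = 41; iterating: T(2)=41, T(3)=119, T(4)=279, T(5)=677, T(6)=1633, T(7)=3943, T(8)=9519, T(9)=22981, T(10)=55481, T(11)=133943, T(12)=323367; answer 323367

323367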